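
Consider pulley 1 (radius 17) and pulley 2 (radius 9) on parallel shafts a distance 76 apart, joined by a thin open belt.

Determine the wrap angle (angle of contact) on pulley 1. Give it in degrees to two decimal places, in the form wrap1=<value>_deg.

wrap1=192.08_deg

open belt: β = asin((r2−r1)/C) = asin(-8/76) = -6.0423°
wrap1 = π − 2β = 192.0847°
wrap2 = π + 2β = 167.9153°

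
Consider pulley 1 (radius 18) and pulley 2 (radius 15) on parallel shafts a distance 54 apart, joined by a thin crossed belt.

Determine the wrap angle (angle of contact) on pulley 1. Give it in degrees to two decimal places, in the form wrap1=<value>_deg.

crossed belt: β = asin((r1+r2)/C) = asin(33/54) = 37.6699°
wrap1 = wrap2 = π + 2β = 255.3398°

wrap1=255.34_deg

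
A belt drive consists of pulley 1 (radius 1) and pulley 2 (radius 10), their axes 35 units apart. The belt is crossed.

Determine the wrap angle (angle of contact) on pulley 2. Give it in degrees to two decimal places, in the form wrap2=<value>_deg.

crossed belt: β = asin((r1+r2)/C) = asin(11/35) = 18.3177°
wrap1 = wrap2 = π + 2β = 216.6354°

wrap2=216.64_deg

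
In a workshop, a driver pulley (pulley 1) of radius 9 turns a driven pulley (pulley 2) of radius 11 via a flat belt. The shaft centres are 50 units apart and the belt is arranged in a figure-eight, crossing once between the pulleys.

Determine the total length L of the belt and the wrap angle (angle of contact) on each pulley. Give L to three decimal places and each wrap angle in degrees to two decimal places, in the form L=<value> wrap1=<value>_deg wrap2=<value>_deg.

L=170.944 wrap1=227.16_deg wrap2=227.16_deg

crossed belt: β = asin((r1+r2)/C) = asin(20/50) = 23.5782°
wrap1 = wrap2 = π + 2β = 227.1564°
tangent length = C·cosβ = 45.8258
L = (r1+r2)·wrap + 2·C·cosβ = 20·3.9646 + 2·45.8258 = 170.9440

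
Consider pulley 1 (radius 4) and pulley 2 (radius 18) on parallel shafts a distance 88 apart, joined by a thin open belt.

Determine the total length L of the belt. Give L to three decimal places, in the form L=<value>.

open belt: β = asin((r2−r1)/C) = asin(14/88) = 9.1541°
wrap1 = π − 2β = 161.6917°
wrap2 = π + 2β = 198.3083°
tangent length = C·cosβ = 86.8792
L = r1·wrap1 + r2·wrap2 + 2·C·cosβ = 4·2.8221 + 18·3.4611 + 2·86.8792 = 247.3470

L=247.347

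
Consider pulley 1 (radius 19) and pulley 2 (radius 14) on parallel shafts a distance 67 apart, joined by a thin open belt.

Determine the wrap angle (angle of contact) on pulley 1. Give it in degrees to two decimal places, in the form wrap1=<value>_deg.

open belt: β = asin((r2−r1)/C) = asin(-5/67) = -4.2798°
wrap1 = π − 2β = 188.5596°
wrap2 = π + 2β = 171.4404°

wrap1=188.56_deg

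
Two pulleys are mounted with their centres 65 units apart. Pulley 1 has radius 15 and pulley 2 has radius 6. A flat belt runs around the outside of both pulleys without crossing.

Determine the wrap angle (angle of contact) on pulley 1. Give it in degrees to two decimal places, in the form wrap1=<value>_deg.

wrap1=195.92_deg

open belt: β = asin((r2−r1)/C) = asin(-9/65) = -7.9588°
wrap1 = π − 2β = 195.9177°
wrap2 = π + 2β = 164.0823°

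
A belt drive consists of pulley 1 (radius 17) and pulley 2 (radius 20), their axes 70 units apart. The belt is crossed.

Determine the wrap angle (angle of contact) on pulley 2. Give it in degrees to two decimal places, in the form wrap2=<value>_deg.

wrap2=243.82_deg

crossed belt: β = asin((r1+r2)/C) = asin(37/70) = 31.9090°
wrap1 = wrap2 = π + 2β = 243.8180°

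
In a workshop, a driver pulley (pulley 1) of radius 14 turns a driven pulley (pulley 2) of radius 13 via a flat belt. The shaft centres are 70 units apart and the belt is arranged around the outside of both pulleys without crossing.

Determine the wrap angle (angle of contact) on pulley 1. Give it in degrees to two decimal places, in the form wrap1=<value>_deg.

wrap1=181.64_deg

open belt: β = asin((r2−r1)/C) = asin(-1/70) = -0.8185°
wrap1 = π − 2β = 181.6371°
wrap2 = π + 2β = 178.3629°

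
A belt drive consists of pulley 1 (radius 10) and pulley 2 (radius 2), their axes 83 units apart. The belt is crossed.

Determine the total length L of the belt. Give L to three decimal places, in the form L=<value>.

L=205.437

crossed belt: β = asin((r1+r2)/C) = asin(12/83) = 8.3129°
wrap1 = wrap2 = π + 2β = 196.6257°
tangent length = C·cosβ = 82.1279
L = (r1+r2)·wrap + 2·C·cosβ = 12·3.4318 + 2·82.1279 = 205.4371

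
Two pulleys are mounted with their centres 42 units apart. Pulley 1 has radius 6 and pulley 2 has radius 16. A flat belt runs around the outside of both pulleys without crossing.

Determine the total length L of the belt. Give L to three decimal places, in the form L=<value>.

open belt: β = asin((r2−r1)/C) = asin(10/42) = 13.7741°
wrap1 = π − 2β = 152.4517°
wrap2 = π + 2β = 207.5483°
tangent length = C·cosβ = 40.7922
L = r1·wrap1 + r2·wrap2 + 2·C·cosβ = 6·2.6608 + 16·3.6224 + 2·40.7922 = 155.5074

L=155.507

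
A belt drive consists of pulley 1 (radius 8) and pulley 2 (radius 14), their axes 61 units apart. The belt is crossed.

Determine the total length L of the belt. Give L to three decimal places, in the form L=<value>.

L=199.139

crossed belt: β = asin((r1+r2)/C) = asin(22/61) = 21.1405°
wrap1 = wrap2 = π + 2β = 222.2809°
tangent length = C·cosβ = 56.8946
L = (r1+r2)·wrap + 2·C·cosβ = 22·3.8795 + 2·56.8946 = 199.1390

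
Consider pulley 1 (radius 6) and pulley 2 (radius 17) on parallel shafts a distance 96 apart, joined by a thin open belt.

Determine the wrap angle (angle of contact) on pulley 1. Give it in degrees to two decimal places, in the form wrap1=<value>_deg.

open belt: β = asin((r2−r1)/C) = asin(11/96) = 6.5796°
wrap1 = π − 2β = 166.8408°
wrap2 = π + 2β = 193.1592°

wrap1=166.84_deg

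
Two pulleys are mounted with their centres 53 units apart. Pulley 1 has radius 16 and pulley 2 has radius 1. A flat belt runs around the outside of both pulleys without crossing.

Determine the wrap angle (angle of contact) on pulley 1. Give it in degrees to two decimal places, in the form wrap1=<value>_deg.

wrap1=212.88_deg

open belt: β = asin((r2−r1)/C) = asin(-15/53) = -16.4405°
wrap1 = π − 2β = 212.8809°
wrap2 = π + 2β = 147.1191°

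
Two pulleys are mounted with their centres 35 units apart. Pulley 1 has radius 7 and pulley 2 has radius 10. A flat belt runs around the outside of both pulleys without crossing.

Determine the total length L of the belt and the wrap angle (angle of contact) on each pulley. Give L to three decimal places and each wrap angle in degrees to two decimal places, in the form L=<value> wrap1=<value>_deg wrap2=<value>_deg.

open belt: β = asin((r2−r1)/C) = asin(3/35) = 4.9171°
wrap1 = π − 2β = 170.1658°
wrap2 = π + 2β = 189.8342°
tangent length = C·cosβ = 34.8712
L = r1·wrap1 + r2·wrap2 + 2·C·cosβ = 7·2.9700 + 10·3.3132 + 2·34.8712 = 123.6644

L=123.664 wrap1=170.17_deg wrap2=189.83_deg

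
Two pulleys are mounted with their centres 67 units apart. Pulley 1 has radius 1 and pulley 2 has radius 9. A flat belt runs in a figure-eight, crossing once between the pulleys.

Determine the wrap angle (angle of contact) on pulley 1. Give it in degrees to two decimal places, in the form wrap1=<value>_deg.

crossed belt: β = asin((r1+r2)/C) = asin(10/67) = 8.5837°
wrap1 = wrap2 = π + 2β = 197.1674°

wrap1=197.17_deg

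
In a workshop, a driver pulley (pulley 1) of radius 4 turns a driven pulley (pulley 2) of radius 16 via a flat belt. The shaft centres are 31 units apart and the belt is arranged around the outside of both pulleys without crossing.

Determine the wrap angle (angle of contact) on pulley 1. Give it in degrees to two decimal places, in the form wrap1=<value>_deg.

open belt: β = asin((r2−r1)/C) = asin(12/31) = 22.7740°
wrap1 = π − 2β = 134.4521°
wrap2 = π + 2β = 225.5479°

wrap1=134.45_deg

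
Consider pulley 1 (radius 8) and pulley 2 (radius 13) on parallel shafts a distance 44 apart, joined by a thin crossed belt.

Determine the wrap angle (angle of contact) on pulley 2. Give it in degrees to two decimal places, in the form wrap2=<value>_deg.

wrap2=237.01_deg

crossed belt: β = asin((r1+r2)/C) = asin(21/44) = 28.5074°
wrap1 = wrap2 = π + 2β = 237.0149°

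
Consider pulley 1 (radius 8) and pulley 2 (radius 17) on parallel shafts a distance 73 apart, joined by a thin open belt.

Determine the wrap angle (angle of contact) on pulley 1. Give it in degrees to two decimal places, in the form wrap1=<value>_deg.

open belt: β = asin((r2−r1)/C) = asin(9/73) = 7.0819°
wrap1 = π − 2β = 165.8362°
wrap2 = π + 2β = 194.1638°

wrap1=165.84_deg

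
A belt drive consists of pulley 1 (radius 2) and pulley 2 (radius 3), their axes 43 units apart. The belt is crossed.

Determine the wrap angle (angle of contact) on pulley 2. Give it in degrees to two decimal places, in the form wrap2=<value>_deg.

wrap2=193.35_deg

crossed belt: β = asin((r1+r2)/C) = asin(5/43) = 6.6774°
wrap1 = wrap2 = π + 2β = 193.3548°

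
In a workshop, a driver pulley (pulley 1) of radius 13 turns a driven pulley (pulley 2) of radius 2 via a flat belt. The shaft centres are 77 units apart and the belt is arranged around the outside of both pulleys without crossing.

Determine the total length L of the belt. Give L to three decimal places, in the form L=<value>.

open belt: β = asin((r2−r1)/C) = asin(-11/77) = -8.2132°
wrap1 = π − 2β = 196.4264°
wrap2 = π + 2β = 163.5736°
tangent length = C·cosβ = 76.2102
L = r1·wrap1 + r2·wrap2 + 2·C·cosβ = 13·3.4283 + 2·2.8549 + 2·76.2102 = 202.6980

L=202.698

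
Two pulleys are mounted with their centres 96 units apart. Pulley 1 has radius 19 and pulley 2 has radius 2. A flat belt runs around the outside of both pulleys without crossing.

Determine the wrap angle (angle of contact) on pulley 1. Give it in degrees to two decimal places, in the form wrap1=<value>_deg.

open belt: β = asin((r2−r1)/C) = asin(-17/96) = -10.1999°
wrap1 = π − 2β = 200.3998°
wrap2 = π + 2β = 159.6002°

wrap1=200.40_deg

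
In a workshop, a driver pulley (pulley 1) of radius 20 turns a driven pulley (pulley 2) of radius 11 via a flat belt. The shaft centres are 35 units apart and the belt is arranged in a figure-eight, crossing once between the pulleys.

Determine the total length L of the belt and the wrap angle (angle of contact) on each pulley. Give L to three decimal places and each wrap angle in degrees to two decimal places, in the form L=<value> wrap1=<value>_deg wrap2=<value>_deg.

crossed belt: β = asin((r1+r2)/C) = asin(31/35) = 62.3396°
wrap1 = wrap2 = π + 2β = 304.6791°
tangent length = C·cosβ = 16.2481
L = (r1+r2)·wrap + 2·C·cosβ = 31·5.3177 + 2·16.2481 = 197.3434

L=197.343 wrap1=304.68_deg wrap2=304.68_deg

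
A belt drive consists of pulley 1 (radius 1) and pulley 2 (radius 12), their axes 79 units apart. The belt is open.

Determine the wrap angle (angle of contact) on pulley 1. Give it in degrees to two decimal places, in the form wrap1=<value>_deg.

open belt: β = asin((r2−r1)/C) = asin(11/79) = 8.0039°
wrap1 = π − 2β = 163.9922°
wrap2 = π + 2β = 196.0078°

wrap1=163.99_deg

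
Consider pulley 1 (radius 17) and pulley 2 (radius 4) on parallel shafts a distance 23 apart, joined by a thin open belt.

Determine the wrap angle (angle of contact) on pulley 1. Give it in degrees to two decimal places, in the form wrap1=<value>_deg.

open belt: β = asin((r2−r1)/C) = asin(-13/23) = -34.4174°
wrap1 = π − 2β = 248.8348°
wrap2 = π + 2β = 111.1652°

wrap1=248.83_deg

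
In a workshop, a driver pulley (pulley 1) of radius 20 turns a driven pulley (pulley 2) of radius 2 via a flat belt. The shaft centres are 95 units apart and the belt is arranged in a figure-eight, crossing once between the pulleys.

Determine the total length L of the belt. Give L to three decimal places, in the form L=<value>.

L=264.233

crossed belt: β = asin((r1+r2)/C) = asin(22/95) = 13.3900°
wrap1 = wrap2 = π + 2β = 206.7801°
tangent length = C·cosβ = 92.4175
L = (r1+r2)·wrap + 2·C·cosβ = 22·3.6090 + 2·92.4175 = 264.2329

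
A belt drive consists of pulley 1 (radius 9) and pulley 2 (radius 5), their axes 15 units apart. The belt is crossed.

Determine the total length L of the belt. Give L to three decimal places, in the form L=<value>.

L=88.453

crossed belt: β = asin((r1+r2)/C) = asin(14/15) = 68.9605°
wrap1 = wrap2 = π + 2β = 317.9211°
tangent length = C·cosβ = 5.3852
L = (r1+r2)·wrap + 2·C·cosβ = 14·5.5488 + 2·5.3852 = 88.4531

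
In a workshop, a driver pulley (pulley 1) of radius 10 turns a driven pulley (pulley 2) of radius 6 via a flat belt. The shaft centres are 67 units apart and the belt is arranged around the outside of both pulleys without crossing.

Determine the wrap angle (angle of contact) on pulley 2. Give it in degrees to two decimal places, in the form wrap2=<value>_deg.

wrap2=173.15_deg

open belt: β = asin((r2−r1)/C) = asin(-4/67) = -3.4227°
wrap1 = π − 2β = 186.8454°
wrap2 = π + 2β = 173.1546°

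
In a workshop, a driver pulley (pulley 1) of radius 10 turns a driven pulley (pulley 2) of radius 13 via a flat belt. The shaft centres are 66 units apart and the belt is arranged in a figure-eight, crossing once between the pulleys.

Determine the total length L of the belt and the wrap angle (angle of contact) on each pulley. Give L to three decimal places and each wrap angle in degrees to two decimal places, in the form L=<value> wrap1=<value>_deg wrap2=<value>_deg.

crossed belt: β = asin((r1+r2)/C) = asin(23/66) = 20.3947°
wrap1 = wrap2 = π + 2β = 220.7893°
tangent length = C·cosβ = 61.8628
L = (r1+r2)·wrap + 2·C·cosβ = 23·3.8535 + 2·61.8628 = 212.3560

L=212.356 wrap1=220.79_deg wrap2=220.79_deg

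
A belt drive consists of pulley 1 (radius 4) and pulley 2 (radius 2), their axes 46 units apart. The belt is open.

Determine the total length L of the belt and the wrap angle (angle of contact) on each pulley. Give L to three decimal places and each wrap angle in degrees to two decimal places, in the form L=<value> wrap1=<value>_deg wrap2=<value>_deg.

L=110.937 wrap1=184.98_deg wrap2=175.02_deg

open belt: β = asin((r2−r1)/C) = asin(-2/46) = -2.4919°
wrap1 = π − 2β = 184.9838°
wrap2 = π + 2β = 175.0162°
tangent length = C·cosβ = 45.9565
L = r1·wrap1 + r2·wrap2 + 2·C·cosβ = 4·3.2286 + 2·3.0546 + 2·45.9565 = 110.9365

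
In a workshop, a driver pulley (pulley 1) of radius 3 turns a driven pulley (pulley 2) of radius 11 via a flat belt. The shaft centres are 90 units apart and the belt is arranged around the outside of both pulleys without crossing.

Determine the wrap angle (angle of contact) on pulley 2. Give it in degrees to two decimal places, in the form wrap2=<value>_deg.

open belt: β = asin((r2−r1)/C) = asin(8/90) = 5.0997°
wrap1 = π − 2β = 169.8006°
wrap2 = π + 2β = 190.1994°

wrap2=190.20_deg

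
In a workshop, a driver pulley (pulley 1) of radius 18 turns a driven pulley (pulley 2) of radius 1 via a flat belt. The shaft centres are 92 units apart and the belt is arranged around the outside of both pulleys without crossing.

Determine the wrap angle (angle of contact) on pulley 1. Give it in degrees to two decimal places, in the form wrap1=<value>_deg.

open belt: β = asin((r2−r1)/C) = asin(-17/92) = -10.6485°
wrap1 = π − 2β = 201.2969°
wrap2 = π + 2β = 158.7031°

wrap1=201.30_deg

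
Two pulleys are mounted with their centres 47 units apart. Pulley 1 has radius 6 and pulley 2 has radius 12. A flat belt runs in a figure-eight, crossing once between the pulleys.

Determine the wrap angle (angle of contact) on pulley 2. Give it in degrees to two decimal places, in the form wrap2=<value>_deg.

wrap2=225.04_deg

crossed belt: β = asin((r1+r2)/C) = asin(18/47) = 22.5183°
wrap1 = wrap2 = π + 2β = 225.0366°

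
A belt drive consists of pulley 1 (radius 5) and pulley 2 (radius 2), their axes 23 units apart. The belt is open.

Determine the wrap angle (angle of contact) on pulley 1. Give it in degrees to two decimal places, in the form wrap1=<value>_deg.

open belt: β = asin((r2−r1)/C) = asin(-3/23) = -7.4947°
wrap1 = π − 2β = 194.9894°
wrap2 = π + 2β = 165.0106°

wrap1=194.99_deg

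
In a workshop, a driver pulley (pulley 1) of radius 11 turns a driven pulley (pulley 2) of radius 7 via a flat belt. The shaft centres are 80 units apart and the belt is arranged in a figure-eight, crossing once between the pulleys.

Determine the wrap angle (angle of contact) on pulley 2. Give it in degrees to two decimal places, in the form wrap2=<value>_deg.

wrap2=206.01_deg

crossed belt: β = asin((r1+r2)/C) = asin(18/80) = 13.0029°
wrap1 = wrap2 = π + 2β = 206.0058°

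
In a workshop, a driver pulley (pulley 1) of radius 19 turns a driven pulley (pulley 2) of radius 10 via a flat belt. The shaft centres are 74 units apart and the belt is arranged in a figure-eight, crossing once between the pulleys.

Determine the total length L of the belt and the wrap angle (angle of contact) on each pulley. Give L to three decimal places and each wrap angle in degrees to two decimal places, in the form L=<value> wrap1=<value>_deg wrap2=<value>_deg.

crossed belt: β = asin((r1+r2)/C) = asin(29/74) = 23.0723°
wrap1 = wrap2 = π + 2β = 226.1445°
tangent length = C·cosβ = 68.0808
L = (r1+r2)·wrap + 2·C·cosβ = 29·3.9470 + 2·68.0808 = 250.6237

L=250.624 wrap1=226.14_deg wrap2=226.14_deg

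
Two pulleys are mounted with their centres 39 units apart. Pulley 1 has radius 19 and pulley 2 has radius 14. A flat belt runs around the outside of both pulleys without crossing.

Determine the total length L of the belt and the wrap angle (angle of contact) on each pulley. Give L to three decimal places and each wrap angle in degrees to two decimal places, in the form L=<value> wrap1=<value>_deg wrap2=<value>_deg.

open belt: β = asin((r2−r1)/C) = asin(-5/39) = -7.3659°
wrap1 = π − 2β = 194.7318°
wrap2 = π + 2β = 165.2682°
tangent length = C·cosβ = 38.6782
L = r1·wrap1 + r2·wrap2 + 2·C·cosβ = 19·3.3987 + 14·2.8845 + 2·38.6782 = 182.3145

L=182.314 wrap1=194.73_deg wrap2=165.27_deg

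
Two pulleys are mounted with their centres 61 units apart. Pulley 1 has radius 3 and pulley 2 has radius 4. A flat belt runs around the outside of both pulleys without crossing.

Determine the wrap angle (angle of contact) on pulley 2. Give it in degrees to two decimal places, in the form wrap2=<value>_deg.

open belt: β = asin((r2−r1)/C) = asin(1/61) = 0.9393°
wrap1 = π − 2β = 178.1214°
wrap2 = π + 2β = 181.8786°

wrap2=181.88_deg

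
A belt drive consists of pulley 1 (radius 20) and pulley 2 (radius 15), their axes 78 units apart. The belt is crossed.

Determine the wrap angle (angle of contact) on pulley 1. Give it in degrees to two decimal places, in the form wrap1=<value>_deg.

crossed belt: β = asin((r1+r2)/C) = asin(35/78) = 26.6615°
wrap1 = wrap2 = π + 2β = 233.3229°

wrap1=233.32_deg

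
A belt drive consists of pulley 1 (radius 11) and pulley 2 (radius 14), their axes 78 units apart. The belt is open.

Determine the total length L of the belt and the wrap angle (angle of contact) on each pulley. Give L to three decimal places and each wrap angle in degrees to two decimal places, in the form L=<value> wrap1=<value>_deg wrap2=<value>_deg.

open belt: β = asin((r2−r1)/C) = asin(3/78) = 2.2042°
wrap1 = π − 2β = 175.5915°
wrap2 = π + 2β = 184.4085°
tangent length = C·cosβ = 77.9423
L = r1·wrap1 + r2·wrap2 + 2·C·cosβ = 11·3.0647 + 14·3.2185 + 2·77.9423 = 234.6552

L=234.655 wrap1=175.59_deg wrap2=184.41_deg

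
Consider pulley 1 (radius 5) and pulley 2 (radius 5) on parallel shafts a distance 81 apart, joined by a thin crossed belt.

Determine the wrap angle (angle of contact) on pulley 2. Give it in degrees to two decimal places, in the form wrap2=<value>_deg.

wrap2=194.18_deg

crossed belt: β = asin((r1+r2)/C) = asin(10/81) = 7.0916°
wrap1 = wrap2 = π + 2β = 194.1833°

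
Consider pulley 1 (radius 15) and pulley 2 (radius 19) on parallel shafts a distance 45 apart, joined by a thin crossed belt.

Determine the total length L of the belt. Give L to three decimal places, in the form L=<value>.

crossed belt: β = asin((r1+r2)/C) = asin(34/45) = 49.0739°
wrap1 = wrap2 = π + 2β = 278.1479°
tangent length = C·cosβ = 29.4788
L = (r1+r2)·wrap + 2·C·cosβ = 34·4.8546 + 2·29.4788 = 224.0139

L=224.014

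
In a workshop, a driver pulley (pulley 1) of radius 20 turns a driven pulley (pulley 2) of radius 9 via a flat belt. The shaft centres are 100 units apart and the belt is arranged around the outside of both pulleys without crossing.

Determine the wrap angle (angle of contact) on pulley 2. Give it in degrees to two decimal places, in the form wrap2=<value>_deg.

open belt: β = asin((r2−r1)/C) = asin(-11/100) = -6.3153°
wrap1 = π − 2β = 192.6306°
wrap2 = π + 2β = 167.3694°

wrap2=167.37_deg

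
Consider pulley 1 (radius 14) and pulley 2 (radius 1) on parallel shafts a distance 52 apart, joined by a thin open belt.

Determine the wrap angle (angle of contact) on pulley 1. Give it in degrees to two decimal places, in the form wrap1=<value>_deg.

open belt: β = asin((r2−r1)/C) = asin(-13/52) = -14.4775°
wrap1 = π − 2β = 208.9550°
wrap2 = π + 2β = 151.0450°

wrap1=208.96_deg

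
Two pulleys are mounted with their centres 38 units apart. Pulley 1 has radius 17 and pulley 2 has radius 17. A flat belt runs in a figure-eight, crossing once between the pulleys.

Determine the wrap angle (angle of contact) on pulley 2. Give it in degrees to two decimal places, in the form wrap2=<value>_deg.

crossed belt: β = asin((r1+r2)/C) = asin(34/38) = 63.4746°
wrap1 = wrap2 = π + 2β = 306.9493°

wrap2=306.95_deg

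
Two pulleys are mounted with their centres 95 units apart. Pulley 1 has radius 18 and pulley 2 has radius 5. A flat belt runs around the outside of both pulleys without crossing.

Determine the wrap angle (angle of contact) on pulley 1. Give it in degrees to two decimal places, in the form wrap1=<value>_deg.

open belt: β = asin((r2−r1)/C) = asin(-13/95) = -7.8652°
wrap1 = π − 2β = 195.7303°
wrap2 = π + 2β = 164.2697°

wrap1=195.73_deg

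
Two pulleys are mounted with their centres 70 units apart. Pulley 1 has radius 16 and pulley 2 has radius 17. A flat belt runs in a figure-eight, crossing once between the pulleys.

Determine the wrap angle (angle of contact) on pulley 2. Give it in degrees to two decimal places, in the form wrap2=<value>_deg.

crossed belt: β = asin((r1+r2)/C) = asin(33/70) = 28.1271°
wrap1 = wrap2 = π + 2β = 236.2541°

wrap2=236.25_deg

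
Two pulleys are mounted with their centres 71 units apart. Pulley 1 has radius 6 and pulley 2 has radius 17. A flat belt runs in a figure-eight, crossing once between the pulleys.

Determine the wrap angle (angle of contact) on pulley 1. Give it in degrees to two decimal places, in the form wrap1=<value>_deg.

wrap1=217.80_deg

crossed belt: β = asin((r1+r2)/C) = asin(23/71) = 18.9016°
wrap1 = wrap2 = π + 2β = 217.8032°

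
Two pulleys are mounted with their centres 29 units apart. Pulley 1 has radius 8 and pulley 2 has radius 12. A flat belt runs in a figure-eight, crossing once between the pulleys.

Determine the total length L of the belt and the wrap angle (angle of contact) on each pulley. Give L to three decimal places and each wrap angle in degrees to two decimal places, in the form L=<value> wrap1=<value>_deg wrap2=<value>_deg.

crossed belt: β = asin((r1+r2)/C) = asin(20/29) = 43.6028°
wrap1 = wrap2 = π + 2β = 267.2056°
tangent length = C·cosβ = 21.0000
L = (r1+r2)·wrap + 2·C·cosβ = 20·4.6636 + 2·21.0000 = 135.2724

L=135.272 wrap1=267.21_deg wrap2=267.21_deg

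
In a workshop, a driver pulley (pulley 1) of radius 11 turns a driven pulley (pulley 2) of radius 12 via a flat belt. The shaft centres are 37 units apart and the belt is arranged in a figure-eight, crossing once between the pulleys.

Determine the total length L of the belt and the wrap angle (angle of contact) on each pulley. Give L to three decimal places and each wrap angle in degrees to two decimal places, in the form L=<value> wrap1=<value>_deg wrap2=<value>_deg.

L=161.079 wrap1=256.87_deg wrap2=256.87_deg

crossed belt: β = asin((r1+r2)/C) = asin(23/37) = 38.4347°
wrap1 = wrap2 = π + 2β = 256.8693°
tangent length = C·cosβ = 28.9828
L = (r1+r2)·wrap + 2·C·cosβ = 23·4.4832 + 2·28.9828 = 161.0795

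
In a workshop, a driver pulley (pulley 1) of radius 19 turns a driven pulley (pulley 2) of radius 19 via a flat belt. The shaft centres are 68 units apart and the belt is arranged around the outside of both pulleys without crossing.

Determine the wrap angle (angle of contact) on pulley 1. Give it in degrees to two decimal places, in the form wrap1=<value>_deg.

wrap1=180.00_deg

open belt: β = asin((r2−r1)/C) = asin(0/68) = 0.0000°
wrap1 = π − 2β = 180.0000°
wrap2 = π + 2β = 180.0000°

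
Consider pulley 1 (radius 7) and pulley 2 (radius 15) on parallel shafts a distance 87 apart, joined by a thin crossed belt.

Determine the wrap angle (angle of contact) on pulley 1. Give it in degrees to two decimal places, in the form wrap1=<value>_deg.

wrap1=209.30_deg

crossed belt: β = asin((r1+r2)/C) = asin(22/87) = 14.6476°
wrap1 = wrap2 = π + 2β = 209.2952°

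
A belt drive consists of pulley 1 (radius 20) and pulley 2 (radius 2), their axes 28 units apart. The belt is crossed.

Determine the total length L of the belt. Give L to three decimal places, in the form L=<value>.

crossed belt: β = asin((r1+r2)/C) = asin(22/28) = 51.7868°
wrap1 = wrap2 = π + 2β = 283.5736°
tangent length = C·cosβ = 17.3205
L = (r1+r2)·wrap + 2·C·cosβ = 22·4.9493 + 2·17.3205 = 143.5255

L=143.525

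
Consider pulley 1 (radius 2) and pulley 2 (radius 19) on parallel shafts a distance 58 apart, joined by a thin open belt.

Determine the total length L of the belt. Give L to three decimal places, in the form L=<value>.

L=186.993

open belt: β = asin((r2−r1)/C) = asin(17/58) = 17.0438°
wrap1 = π − 2β = 145.9123°
wrap2 = π + 2β = 214.0877°
tangent length = C·cosβ = 55.4527
L = r1·wrap1 + r2·wrap2 + 2·C·cosβ = 2·2.5467 + 19·3.7365 + 2·55.4527 = 186.9928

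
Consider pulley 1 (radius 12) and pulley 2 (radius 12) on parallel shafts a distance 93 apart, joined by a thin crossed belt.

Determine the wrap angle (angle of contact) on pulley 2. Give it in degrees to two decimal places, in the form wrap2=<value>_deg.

wrap2=209.91_deg

crossed belt: β = asin((r1+r2)/C) = asin(24/93) = 14.9552°
wrap1 = wrap2 = π + 2β = 209.9105°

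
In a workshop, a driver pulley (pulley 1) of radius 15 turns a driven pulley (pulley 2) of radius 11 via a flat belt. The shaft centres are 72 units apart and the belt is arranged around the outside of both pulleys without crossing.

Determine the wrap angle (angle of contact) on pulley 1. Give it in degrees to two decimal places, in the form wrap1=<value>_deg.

wrap1=186.37_deg

open belt: β = asin((r2−r1)/C) = asin(-4/72) = -3.1847°
wrap1 = π − 2β = 186.3695°
wrap2 = π + 2β = 173.6305°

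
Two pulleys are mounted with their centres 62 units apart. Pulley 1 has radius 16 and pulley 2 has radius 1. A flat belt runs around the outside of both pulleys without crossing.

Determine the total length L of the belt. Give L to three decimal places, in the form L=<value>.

open belt: β = asin((r2−r1)/C) = asin(-15/62) = -14.0008°
wrap1 = π − 2β = 208.0016°
wrap2 = π + 2β = 151.9984°
tangent length = C·cosβ = 60.1581
L = r1·wrap1 + r2·wrap2 + 2·C·cosβ = 16·3.6303 + 1·2.6529 + 2·60.1581 = 181.0541

L=181.054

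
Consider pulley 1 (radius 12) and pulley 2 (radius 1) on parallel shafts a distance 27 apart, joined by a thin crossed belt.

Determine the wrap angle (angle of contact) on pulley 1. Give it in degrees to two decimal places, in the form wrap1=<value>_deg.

crossed belt: β = asin((r1+r2)/C) = asin(13/27) = 28.7822°
wrap1 = wrap2 = π + 2β = 237.5644°

wrap1=237.56_deg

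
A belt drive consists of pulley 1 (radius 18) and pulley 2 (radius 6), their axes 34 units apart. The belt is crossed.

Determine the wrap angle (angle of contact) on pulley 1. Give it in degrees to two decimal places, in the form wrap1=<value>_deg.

wrap1=269.80_deg

crossed belt: β = asin((r1+r2)/C) = asin(24/34) = 44.9009°
wrap1 = wrap2 = π + 2β = 269.8017°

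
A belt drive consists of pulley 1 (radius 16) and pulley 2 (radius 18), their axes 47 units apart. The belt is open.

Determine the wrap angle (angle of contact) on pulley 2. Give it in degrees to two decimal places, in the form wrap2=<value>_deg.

wrap2=184.88_deg

open belt: β = asin((r2−r1)/C) = asin(2/47) = 2.4389°
wrap1 = π − 2β = 175.1223°
wrap2 = π + 2β = 184.8777°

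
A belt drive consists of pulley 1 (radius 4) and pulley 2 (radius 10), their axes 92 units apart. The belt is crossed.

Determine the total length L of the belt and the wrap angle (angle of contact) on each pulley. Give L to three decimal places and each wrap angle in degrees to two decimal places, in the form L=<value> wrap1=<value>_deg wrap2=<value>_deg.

crossed belt: β = asin((r1+r2)/C) = asin(14/92) = 8.7529°
wrap1 = wrap2 = π + 2β = 197.5059°
tangent length = C·cosβ = 90.9285
L = (r1+r2)·wrap + 2·C·cosβ = 14·3.4471 + 2·90.9285 = 230.1169

L=230.117 wrap1=197.51_deg wrap2=197.51_deg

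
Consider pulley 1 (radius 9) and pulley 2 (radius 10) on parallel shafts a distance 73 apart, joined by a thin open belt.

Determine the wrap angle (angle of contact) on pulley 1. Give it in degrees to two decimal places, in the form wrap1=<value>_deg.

open belt: β = asin((r2−r1)/C) = asin(1/73) = 0.7849°
wrap1 = π − 2β = 178.4302°
wrap2 = π + 2β = 181.5698°

wrap1=178.43_deg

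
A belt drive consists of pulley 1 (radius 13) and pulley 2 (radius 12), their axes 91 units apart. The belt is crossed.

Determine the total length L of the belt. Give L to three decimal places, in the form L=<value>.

L=267.452

crossed belt: β = asin((r1+r2)/C) = asin(25/91) = 15.9456°
wrap1 = wrap2 = π + 2β = 211.8913°
tangent length = C·cosβ = 87.4986
L = (r1+r2)·wrap + 2·C·cosβ = 25·3.6982 + 2·87.4986 = 267.4522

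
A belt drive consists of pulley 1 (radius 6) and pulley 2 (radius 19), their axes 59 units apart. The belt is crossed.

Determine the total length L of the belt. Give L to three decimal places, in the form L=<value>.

crossed belt: β = asin((r1+r2)/C) = asin(25/59) = 25.0702°
wrap1 = wrap2 = π + 2β = 230.1405°
tangent length = C·cosβ = 53.4416
L = (r1+r2)·wrap + 2·C·cosβ = 25·4.0167 + 2·53.4416 = 207.3008

L=207.301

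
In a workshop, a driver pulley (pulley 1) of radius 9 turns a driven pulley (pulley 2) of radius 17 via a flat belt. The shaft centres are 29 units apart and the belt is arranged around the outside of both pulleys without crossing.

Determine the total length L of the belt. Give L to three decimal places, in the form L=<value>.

open belt: β = asin((r2−r1)/C) = asin(8/29) = 16.0134°
wrap1 = π − 2β = 147.9732°
wrap2 = π + 2β = 212.0268°
tangent length = C·cosβ = 27.8747
L = r1·wrap1 + r2·wrap2 + 2·C·cosβ = 9·2.5826 + 17·3.7006 + 2·27.8747 = 141.9026

L=141.903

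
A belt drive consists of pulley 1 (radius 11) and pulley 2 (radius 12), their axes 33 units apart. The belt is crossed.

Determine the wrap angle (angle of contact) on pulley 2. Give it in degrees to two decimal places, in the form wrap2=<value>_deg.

crossed belt: β = asin((r1+r2)/C) = asin(23/33) = 44.1844°
wrap1 = wrap2 = π + 2β = 268.3688°

wrap2=268.37_deg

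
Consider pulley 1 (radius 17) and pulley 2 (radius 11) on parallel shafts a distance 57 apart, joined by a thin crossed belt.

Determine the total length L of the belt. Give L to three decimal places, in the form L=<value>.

L=216.018

crossed belt: β = asin((r1+r2)/C) = asin(28/57) = 29.4213°
wrap1 = wrap2 = π + 2β = 238.8427°
tangent length = C·cosβ = 49.6488
L = (r1+r2)·wrap + 2·C·cosβ = 28·4.1686 + 2·49.6488 = 216.0181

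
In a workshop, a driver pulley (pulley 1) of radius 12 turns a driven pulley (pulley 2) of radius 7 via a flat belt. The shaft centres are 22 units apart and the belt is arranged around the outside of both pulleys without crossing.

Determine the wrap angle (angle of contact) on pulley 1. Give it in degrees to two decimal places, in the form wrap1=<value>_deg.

wrap1=206.27_deg

open belt: β = asin((r2−r1)/C) = asin(-5/22) = -13.1366°
wrap1 = π − 2β = 206.2731°
wrap2 = π + 2β = 153.7269°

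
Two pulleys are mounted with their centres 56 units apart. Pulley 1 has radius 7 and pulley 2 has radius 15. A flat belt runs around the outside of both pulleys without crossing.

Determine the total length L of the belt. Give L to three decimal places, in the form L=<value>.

L=182.260

open belt: β = asin((r2−r1)/C) = asin(8/56) = 8.2132°
wrap1 = π − 2β = 163.5736°
wrap2 = π + 2β = 196.4264°
tangent length = C·cosβ = 55.4256
L = r1·wrap1 + r2·wrap2 + 2·C·cosβ = 7·2.8549 + 15·3.4283 + 2·55.4256 = 182.2599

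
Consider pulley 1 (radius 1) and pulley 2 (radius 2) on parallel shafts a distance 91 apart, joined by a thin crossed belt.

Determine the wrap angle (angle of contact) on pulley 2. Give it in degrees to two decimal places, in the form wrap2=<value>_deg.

crossed belt: β = asin((r1+r2)/C) = asin(3/91) = 1.8892°
wrap1 = wrap2 = π + 2β = 183.7784°

wrap2=183.78_deg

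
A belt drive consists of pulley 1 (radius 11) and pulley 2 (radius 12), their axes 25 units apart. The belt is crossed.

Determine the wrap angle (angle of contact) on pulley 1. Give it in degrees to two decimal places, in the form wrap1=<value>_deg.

crossed belt: β = asin((r1+r2)/C) = asin(23/25) = 66.9261°
wrap1 = wrap2 = π + 2β = 313.8522°

wrap1=313.85_deg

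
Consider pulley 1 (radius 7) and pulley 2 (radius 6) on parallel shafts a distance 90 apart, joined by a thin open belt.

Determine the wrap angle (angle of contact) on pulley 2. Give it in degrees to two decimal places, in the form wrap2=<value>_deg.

wrap2=178.73_deg

open belt: β = asin((r2−r1)/C) = asin(-1/90) = -0.6366°
wrap1 = π − 2β = 181.2733°
wrap2 = π + 2β = 178.7267°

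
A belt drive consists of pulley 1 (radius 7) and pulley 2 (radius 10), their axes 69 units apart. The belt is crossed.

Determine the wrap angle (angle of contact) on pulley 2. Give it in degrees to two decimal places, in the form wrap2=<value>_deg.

wrap2=208.53_deg

crossed belt: β = asin((r1+r2)/C) = asin(17/69) = 14.2632°
wrap1 = wrap2 = π + 2β = 208.5264°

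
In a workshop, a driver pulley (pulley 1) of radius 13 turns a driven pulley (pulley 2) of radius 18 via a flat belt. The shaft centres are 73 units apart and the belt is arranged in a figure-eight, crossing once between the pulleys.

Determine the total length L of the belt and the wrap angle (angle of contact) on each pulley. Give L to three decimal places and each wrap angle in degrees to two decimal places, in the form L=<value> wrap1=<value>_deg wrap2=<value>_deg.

L=256.763 wrap1=230.26_deg wrap2=230.26_deg

crossed belt: β = asin((r1+r2)/C) = asin(31/73) = 25.1290°
wrap1 = wrap2 = π + 2β = 230.2580°
tangent length = C·cosβ = 66.0908
L = (r1+r2)·wrap + 2·C·cosβ = 31·4.0188 + 2·66.0908 = 256.7632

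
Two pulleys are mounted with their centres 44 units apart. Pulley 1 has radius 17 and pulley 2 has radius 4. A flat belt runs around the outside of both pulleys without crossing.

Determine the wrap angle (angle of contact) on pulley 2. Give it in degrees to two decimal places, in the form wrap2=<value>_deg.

wrap2=145.63_deg

open belt: β = asin((r2−r1)/C) = asin(-13/44) = -17.1848°
wrap1 = π − 2β = 214.3696°
wrap2 = π + 2β = 145.6304°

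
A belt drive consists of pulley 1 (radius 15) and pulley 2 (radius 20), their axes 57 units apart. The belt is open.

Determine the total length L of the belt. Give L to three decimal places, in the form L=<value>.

open belt: β = asin((r2−r1)/C) = asin(5/57) = 5.0324°
wrap1 = π − 2β = 169.9352°
wrap2 = π + 2β = 190.0648°
tangent length = C·cosβ = 56.7803
L = r1·wrap1 + r2·wrap2 + 2·C·cosβ = 15·2.9659 + 20·3.3173 + 2·56.7803 = 224.3946

L=224.395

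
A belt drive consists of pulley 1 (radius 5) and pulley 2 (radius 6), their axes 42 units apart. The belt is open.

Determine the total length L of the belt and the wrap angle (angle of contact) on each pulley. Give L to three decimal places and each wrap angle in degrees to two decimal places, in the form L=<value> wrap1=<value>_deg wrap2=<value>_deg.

open belt: β = asin((r2−r1)/C) = asin(1/42) = 1.3643°
wrap1 = π − 2β = 177.2714°
wrap2 = π + 2β = 182.7286°
tangent length = C·cosβ = 41.9881
L = r1·wrap1 + r2·wrap2 + 2·C·cosβ = 5·3.0940 + 6·3.1892 + 2·41.9881 = 118.5813

L=118.581 wrap1=177.27_deg wrap2=182.73_deg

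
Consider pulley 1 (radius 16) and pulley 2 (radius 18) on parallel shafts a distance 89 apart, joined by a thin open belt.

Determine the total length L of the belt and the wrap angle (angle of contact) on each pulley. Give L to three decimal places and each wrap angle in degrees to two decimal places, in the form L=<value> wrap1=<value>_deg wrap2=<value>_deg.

open belt: β = asin((r2−r1)/C) = asin(2/89) = 1.2877°
wrap1 = π − 2β = 177.4247°
wrap2 = π + 2β = 182.5753°
tangent length = C·cosβ = 88.9775
L = r1·wrap1 + r2·wrap2 + 2·C·cosβ = 16·3.0966 + 18·3.1865 + 2·88.9775 = 284.8591

L=284.859 wrap1=177.42_deg wrap2=182.58_deg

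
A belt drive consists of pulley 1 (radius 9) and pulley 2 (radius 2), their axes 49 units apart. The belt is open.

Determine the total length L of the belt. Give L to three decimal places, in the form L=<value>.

open belt: β = asin((r2−r1)/C) = asin(-7/49) = -8.2132°
wrap1 = π − 2β = 196.4264°
wrap2 = π + 2β = 163.5736°
tangent length = C·cosβ = 48.4974
L = r1·wrap1 + r2·wrap2 + 2·C·cosβ = 9·3.4283 + 2·2.8549 + 2·48.4974 = 133.5592

L=133.559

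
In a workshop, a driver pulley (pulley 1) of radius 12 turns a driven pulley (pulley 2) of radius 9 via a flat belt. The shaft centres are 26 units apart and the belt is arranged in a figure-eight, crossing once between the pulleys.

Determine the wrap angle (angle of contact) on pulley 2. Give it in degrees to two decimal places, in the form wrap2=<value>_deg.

crossed belt: β = asin((r1+r2)/C) = asin(21/26) = 53.8711°
wrap1 = wrap2 = π + 2β = 287.7421°

wrap2=287.74_deg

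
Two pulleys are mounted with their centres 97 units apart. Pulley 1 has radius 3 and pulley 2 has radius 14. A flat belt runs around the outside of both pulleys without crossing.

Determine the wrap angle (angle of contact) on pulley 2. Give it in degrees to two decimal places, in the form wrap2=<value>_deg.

wrap2=193.02_deg

open belt: β = asin((r2−r1)/C) = asin(11/97) = 6.5115°
wrap1 = π − 2β = 166.9771°
wrap2 = π + 2β = 193.0229°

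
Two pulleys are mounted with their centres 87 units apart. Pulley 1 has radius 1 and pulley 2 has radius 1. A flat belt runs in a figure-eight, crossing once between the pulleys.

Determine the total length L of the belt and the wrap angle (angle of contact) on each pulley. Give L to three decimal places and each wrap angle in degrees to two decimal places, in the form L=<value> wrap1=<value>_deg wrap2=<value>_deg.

crossed belt: β = asin((r1+r2)/C) = asin(2/87) = 1.3173°
wrap1 = wrap2 = π + 2β = 182.6345°
tangent length = C·cosβ = 86.9770
L = (r1+r2)·wrap + 2·C·cosβ = 2·3.1876 + 2·86.9770 = 180.3292

L=180.329 wrap1=182.63_deg wrap2=182.63_deg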